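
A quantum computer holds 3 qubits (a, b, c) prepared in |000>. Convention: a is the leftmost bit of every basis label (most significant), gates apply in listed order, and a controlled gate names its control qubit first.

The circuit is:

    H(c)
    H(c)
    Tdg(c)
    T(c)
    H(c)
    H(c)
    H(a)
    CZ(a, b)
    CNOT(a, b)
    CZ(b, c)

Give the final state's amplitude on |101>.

The final state's coefficient on |101> equals 0. Key observation: steps 1-6 multiply out to the identity, so the circuit reduces to the remaining gates.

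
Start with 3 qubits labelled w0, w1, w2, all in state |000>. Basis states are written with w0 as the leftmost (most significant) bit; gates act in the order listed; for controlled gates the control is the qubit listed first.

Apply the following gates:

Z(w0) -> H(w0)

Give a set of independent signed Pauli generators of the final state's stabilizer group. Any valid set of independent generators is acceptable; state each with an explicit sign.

The stabilizer group can be generated by +XII, +IZI, +IIZ, among other valid generating sets.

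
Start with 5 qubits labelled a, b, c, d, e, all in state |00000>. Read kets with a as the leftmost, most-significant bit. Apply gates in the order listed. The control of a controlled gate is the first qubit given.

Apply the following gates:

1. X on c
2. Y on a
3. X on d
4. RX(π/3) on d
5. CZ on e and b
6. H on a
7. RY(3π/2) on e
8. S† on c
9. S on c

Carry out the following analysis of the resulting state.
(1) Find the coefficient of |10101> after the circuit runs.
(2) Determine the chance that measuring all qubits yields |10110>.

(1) The amplitude on |10101> is -1/4.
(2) A full measurement returns |10110> with probability 3/16.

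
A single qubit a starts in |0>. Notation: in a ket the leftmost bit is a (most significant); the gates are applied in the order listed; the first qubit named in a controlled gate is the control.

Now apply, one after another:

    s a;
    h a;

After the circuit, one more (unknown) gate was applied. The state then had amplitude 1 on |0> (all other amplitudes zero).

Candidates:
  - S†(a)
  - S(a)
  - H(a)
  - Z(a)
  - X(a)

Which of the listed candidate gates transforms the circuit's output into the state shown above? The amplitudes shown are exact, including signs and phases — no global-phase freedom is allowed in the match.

It was H(a) that produced the state shown.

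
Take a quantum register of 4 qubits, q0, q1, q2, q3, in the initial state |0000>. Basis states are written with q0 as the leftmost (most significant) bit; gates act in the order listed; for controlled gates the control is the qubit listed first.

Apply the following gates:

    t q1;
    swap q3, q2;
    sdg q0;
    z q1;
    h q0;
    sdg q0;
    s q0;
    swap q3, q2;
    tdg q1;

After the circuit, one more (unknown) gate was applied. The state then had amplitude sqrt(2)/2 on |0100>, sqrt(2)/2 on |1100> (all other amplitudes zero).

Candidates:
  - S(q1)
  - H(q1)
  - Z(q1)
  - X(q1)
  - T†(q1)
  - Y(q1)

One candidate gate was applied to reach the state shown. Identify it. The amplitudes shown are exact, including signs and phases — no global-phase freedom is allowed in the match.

The applied gate was X(q1).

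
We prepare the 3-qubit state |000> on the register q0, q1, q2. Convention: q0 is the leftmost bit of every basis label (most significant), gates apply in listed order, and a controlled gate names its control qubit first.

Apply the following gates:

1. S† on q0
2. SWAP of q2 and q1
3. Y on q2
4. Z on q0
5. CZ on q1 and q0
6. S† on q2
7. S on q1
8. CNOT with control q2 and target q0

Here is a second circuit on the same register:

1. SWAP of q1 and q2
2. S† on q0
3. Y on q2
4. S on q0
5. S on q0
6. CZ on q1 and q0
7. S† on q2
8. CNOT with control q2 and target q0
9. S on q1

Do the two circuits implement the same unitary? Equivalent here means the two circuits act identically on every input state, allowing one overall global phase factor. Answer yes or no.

Yes, they are equivalent — the unitaries differ by at most a global phase.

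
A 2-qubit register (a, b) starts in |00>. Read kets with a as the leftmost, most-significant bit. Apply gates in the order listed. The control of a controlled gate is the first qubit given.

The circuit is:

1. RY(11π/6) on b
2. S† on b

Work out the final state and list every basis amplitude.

The final amplitudes are -sqrt(6)/4 - sqrt(2)/4 on |00>, I*(-sqrt(6) + sqrt(2))/4 on |01>, 0 on |10>, 0 on |11>.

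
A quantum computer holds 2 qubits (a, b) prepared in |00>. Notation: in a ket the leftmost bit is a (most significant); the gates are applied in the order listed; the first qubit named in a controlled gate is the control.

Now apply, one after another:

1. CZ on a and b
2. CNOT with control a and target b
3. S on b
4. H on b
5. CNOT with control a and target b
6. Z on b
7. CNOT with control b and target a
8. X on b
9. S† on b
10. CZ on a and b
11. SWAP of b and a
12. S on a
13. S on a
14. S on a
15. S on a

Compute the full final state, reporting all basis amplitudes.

The final amplitudes are 0 on |00>, -sqrt(2)/2 on |01>, -sqrt(2)*I/2 on |10>, 0 on |11>.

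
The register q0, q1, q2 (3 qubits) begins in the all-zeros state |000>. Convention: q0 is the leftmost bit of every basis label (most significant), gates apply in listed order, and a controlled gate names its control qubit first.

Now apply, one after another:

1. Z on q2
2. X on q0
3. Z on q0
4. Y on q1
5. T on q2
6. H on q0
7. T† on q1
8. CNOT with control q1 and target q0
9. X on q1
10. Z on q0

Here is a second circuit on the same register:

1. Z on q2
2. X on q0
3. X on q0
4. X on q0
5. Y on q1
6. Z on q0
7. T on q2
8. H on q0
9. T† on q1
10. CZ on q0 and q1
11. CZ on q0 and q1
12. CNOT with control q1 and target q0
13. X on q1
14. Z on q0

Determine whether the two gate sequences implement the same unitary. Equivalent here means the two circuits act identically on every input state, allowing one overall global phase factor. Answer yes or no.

Yes — the two circuits implement the same unitary up to a global phase.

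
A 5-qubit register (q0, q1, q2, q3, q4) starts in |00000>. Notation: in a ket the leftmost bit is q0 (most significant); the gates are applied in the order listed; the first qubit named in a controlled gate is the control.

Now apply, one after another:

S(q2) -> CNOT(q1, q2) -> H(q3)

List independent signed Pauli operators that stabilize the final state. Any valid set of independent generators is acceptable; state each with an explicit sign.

The stabilizer group can be generated by +IIIXI, +ZIIII, +IZIII, +IIZII, +IIIIZ, among other valid generating sets.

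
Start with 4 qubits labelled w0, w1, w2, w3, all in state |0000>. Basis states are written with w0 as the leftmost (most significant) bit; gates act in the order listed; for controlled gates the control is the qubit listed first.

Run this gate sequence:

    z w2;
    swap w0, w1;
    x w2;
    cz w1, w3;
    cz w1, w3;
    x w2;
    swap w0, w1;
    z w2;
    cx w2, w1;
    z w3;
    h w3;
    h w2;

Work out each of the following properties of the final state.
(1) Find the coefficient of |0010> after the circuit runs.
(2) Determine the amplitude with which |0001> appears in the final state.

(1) |0010> carries amplitude 1/2 in the final state. Key observation: steps 1-8 multiply out to the identity, so the circuit reduces to the remaining gates.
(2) The final state's coefficient on |0001> equals 1/2.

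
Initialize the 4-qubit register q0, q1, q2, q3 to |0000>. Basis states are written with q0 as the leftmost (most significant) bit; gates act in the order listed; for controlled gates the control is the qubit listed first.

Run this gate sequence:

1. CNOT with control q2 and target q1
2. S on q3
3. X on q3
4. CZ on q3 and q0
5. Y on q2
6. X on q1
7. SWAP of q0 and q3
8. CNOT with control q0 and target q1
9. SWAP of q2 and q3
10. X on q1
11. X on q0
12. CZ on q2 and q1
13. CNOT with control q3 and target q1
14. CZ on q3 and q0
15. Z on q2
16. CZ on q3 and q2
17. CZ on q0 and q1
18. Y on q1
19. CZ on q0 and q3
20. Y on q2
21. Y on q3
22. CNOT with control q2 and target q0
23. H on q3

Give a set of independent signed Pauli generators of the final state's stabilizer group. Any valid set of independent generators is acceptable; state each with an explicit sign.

One valid set of independent stabilizer generators is +IIIX, -ZIII, -IZII, -IIZI (any independent generating set of the same group is equally correct).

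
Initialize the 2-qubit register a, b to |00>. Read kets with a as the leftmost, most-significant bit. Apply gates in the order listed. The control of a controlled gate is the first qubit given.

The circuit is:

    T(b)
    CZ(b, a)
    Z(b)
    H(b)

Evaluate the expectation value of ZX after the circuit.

The observable ZX averages to 1.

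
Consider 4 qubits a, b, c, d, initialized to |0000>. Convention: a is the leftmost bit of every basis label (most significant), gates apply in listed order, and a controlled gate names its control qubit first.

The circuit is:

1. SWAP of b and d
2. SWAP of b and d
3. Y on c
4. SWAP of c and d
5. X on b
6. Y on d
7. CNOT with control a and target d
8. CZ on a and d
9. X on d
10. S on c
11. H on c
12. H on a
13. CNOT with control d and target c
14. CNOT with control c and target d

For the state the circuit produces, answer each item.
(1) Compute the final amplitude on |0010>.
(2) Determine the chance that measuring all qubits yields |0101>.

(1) |0010> carries amplitude 0 in the final state.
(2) Outcome |0101> occurs with probability 1/4.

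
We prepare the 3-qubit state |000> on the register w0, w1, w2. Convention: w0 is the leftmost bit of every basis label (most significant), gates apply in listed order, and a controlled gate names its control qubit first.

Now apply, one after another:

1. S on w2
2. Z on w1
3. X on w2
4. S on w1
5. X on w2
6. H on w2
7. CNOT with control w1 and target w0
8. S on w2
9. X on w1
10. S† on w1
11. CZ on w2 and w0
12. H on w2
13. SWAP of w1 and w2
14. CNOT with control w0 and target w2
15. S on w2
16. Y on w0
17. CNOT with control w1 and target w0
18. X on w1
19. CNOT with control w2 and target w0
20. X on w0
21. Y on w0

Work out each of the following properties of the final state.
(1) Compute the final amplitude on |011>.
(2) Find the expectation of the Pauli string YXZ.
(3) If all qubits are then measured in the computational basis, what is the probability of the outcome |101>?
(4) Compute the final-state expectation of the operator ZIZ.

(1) |011> carries amplitude 1/2 + I/2 in the final state.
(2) The expectation value of YXZ is -1.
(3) The probability of measuring |101> is 1/2.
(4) The observable ZIZ averages to 0.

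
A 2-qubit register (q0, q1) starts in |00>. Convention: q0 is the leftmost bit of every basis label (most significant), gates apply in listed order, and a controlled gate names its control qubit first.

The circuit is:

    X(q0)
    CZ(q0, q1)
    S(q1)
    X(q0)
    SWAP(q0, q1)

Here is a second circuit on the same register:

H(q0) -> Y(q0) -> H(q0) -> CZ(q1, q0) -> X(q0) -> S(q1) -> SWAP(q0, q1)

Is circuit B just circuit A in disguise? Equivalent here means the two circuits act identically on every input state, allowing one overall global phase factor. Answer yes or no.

No, they are not equivalent — no single phase factor reconciles the two unitaries.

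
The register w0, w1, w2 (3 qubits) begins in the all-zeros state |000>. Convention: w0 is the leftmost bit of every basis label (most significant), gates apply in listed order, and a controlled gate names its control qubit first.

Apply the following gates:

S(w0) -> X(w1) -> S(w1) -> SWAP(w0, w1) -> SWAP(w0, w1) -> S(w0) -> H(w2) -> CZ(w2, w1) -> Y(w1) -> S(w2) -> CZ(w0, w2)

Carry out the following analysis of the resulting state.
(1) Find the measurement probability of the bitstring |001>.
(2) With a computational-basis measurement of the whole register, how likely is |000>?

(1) The probability of measuring |001> is 1/2.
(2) The probability of measuring |000> is 1/2.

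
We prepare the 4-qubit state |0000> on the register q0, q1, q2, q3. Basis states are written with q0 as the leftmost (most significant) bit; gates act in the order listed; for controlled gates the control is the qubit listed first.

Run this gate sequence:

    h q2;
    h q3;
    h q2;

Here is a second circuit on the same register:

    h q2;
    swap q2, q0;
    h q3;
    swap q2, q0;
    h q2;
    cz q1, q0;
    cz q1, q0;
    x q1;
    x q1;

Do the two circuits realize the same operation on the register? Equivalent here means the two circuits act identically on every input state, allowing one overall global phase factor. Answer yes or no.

Yes — the two circuits implement the same unitary up to a global phase.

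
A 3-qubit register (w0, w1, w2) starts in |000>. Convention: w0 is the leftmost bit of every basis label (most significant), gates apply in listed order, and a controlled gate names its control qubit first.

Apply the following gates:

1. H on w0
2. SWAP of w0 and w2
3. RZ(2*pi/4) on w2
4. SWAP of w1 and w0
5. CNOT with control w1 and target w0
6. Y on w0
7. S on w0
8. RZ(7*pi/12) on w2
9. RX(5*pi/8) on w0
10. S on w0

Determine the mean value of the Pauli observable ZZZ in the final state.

In the final state, ZZZ has expectation 0.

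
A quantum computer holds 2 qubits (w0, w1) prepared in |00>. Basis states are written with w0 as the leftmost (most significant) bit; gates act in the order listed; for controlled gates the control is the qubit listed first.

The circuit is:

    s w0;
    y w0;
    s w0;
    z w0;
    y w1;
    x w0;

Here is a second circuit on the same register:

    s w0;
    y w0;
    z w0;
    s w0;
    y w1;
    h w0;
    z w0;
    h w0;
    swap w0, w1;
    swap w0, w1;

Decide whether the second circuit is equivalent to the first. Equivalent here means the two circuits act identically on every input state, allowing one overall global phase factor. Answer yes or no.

Yes — the two circuits implement the same unitary up to a global phase.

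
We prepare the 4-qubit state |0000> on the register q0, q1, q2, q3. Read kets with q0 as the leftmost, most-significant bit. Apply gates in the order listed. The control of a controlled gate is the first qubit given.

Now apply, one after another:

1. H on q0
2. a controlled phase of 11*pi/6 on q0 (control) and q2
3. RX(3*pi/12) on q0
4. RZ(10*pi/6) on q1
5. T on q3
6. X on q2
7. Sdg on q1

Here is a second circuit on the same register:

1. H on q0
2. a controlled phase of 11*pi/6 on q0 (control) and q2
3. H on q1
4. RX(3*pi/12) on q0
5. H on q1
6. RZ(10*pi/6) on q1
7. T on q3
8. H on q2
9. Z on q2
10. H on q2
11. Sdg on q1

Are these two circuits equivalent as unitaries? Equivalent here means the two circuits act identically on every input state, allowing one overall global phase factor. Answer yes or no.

Yes — the two circuits implement the same unitary up to a global phase.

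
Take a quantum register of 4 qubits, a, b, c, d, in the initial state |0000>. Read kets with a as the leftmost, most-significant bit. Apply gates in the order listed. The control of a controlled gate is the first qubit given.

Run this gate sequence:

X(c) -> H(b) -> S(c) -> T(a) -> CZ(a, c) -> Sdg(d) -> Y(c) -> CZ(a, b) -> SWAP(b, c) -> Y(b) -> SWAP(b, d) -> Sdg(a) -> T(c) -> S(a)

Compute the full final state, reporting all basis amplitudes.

The resulting statevector has amplitude sqrt(2)*I/2 on |0001>, sqrt(2)*exp(3*I*pi/4)/2 on |0011>, and 0 on every other basis state.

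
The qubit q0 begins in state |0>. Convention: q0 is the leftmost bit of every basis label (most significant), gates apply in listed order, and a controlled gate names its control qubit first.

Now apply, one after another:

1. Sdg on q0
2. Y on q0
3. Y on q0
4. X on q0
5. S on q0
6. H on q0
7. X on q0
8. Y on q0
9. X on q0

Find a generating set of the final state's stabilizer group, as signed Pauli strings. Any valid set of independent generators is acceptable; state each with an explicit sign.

The final state is stabilized by the group generated by +X; other independent generating sets are equally valid.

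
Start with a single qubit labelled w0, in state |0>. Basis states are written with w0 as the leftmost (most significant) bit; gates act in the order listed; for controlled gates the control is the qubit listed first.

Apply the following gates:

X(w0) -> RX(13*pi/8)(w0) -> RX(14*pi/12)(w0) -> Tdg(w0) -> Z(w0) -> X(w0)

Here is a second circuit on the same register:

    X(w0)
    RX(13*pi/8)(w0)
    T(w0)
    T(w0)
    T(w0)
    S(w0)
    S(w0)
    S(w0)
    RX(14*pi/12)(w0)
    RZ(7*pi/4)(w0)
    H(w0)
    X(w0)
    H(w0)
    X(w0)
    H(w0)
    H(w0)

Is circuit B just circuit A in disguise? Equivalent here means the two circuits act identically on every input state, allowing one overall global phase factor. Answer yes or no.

No — the two circuits implement different unitaries, even allowing a global phase.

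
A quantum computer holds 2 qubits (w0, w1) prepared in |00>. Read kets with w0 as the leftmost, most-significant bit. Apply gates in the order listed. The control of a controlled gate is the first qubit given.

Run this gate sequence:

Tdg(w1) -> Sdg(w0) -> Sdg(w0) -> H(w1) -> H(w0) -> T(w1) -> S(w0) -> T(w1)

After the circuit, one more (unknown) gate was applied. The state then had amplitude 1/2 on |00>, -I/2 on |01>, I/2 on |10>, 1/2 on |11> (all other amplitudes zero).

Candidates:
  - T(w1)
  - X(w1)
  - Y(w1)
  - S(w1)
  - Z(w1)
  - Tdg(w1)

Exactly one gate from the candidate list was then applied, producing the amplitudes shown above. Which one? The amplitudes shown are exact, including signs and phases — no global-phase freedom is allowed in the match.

The unique candidate consistent with the amplitudes is Z(w1).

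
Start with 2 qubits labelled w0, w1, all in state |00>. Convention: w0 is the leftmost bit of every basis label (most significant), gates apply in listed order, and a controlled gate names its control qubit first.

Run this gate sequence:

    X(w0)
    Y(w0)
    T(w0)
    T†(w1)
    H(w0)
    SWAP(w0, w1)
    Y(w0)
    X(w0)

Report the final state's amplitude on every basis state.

The resulting statevector has amplitude sqrt(2)/2 on |00>, sqrt(2)/2 on |01>, 0 on |10>, 0 on |11>.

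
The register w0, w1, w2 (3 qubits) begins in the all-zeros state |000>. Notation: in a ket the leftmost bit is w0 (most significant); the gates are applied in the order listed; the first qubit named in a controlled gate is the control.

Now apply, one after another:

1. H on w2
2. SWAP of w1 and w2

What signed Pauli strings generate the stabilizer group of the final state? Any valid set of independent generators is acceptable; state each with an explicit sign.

The final state is stabilized by the group generated by +IXI, +ZII, +IIZ; other independent generating sets are equally valid.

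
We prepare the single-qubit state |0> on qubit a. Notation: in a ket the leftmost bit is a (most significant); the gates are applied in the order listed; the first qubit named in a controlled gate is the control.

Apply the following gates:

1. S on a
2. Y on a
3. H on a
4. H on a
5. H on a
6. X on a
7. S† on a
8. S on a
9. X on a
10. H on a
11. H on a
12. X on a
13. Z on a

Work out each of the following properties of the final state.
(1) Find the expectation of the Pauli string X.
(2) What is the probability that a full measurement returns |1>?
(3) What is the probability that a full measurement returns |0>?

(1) The observable X averages to 1. Key observation: the block from step 5 through step 10 cancels to the identity and can be dropped.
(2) Outcome |1> occurs with probability 1/2.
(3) Outcome |0> occurs with probability 1/2.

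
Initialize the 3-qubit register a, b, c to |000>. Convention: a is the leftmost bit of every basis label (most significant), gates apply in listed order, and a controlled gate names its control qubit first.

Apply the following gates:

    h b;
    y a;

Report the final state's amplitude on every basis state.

After the circuit, the state carries amplitude sqrt(2)*I/2 on |100>, sqrt(2)*I/2 on |110>, and 0 on every other basis state.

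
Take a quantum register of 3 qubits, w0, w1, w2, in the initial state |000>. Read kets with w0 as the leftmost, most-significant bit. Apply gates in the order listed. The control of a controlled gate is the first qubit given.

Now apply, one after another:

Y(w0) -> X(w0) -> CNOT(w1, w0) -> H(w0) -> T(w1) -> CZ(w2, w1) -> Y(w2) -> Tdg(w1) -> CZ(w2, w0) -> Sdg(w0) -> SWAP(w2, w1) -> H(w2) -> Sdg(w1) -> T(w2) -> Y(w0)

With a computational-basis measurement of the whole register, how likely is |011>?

Outcome |011> occurs with probability 1/4.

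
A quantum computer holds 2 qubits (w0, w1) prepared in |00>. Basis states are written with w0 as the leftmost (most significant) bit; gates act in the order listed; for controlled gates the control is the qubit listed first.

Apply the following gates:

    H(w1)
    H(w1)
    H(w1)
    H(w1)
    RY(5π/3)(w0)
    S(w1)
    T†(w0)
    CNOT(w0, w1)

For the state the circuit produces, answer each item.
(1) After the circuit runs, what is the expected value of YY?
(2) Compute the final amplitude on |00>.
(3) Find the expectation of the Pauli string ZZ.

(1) The observable YY averages to sqrt(6)/4. Key observation: steps 1-4 multiply out to the identity, so the circuit reduces to the remaining gates.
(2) The final state's coefficient on |00> equals -sqrt(3)/2.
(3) The expectation value of ZZ is 1.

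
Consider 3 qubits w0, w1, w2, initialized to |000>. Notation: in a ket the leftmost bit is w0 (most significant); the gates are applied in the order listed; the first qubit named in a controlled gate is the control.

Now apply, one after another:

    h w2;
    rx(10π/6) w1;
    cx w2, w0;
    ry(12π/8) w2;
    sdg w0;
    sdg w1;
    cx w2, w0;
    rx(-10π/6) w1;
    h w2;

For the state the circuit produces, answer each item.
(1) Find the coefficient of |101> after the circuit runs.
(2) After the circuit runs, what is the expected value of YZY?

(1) The final state's coefficient on |101> equals sqrt(2)*(-1 + 2*I)/8.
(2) The observable YZY averages to -1/4.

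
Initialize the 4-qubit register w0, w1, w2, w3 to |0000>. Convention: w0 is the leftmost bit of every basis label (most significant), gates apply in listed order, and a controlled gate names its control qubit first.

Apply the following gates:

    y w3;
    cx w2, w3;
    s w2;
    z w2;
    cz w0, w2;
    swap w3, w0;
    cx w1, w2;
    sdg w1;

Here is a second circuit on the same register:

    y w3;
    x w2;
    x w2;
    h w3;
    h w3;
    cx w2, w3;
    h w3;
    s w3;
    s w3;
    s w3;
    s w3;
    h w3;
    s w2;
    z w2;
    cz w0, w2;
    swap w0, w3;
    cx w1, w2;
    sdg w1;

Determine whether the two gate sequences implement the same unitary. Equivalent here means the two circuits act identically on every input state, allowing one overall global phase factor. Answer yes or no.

Yes — the two circuits implement the same unitary up to a global phase.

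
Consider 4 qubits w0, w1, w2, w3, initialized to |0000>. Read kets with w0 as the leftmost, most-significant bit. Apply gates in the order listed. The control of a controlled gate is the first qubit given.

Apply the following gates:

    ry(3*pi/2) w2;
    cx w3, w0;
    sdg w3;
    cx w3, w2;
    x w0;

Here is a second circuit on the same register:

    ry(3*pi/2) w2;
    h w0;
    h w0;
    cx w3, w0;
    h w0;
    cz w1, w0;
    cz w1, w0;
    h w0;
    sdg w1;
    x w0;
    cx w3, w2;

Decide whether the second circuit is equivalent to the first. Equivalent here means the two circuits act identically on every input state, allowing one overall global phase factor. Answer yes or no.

No, they are not equivalent — no single phase factor reconciles the two unitaries.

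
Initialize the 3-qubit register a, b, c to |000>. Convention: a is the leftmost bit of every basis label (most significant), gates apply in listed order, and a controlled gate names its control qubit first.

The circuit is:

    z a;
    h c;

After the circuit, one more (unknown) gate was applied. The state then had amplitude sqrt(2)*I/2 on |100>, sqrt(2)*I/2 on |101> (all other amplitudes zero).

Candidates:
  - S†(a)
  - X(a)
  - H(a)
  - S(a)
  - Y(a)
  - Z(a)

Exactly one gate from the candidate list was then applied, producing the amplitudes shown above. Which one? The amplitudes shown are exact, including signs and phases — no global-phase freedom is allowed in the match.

The applied gate was Y(a).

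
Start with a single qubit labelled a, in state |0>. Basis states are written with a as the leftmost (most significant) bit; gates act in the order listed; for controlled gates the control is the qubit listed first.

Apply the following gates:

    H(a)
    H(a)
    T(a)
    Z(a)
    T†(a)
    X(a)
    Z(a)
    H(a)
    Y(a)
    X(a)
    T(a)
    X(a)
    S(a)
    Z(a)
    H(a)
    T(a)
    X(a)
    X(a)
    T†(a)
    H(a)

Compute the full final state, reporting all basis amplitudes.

The final amplitudes are -sqrt(2)*exp(3*I*pi/4)/2 on |0>, -sqrt(2)/2 on |1>.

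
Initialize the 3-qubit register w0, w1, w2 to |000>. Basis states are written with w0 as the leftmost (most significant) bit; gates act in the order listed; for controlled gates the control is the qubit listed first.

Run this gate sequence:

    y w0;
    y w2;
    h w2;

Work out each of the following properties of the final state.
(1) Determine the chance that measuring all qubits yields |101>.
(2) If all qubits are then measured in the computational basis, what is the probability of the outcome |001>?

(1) A full measurement returns |101> with probability 1/2.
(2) The probability of measuring |001> is 0.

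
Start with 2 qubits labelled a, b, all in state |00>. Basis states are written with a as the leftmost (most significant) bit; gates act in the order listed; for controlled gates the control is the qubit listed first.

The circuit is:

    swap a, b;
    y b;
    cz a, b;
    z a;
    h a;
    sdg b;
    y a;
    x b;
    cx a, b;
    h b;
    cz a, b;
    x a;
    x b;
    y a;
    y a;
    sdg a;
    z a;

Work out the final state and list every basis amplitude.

The final amplitudes are I/2 on |00>, I/2 on |01>, 1/2 on |10>, 1/2 on |11>.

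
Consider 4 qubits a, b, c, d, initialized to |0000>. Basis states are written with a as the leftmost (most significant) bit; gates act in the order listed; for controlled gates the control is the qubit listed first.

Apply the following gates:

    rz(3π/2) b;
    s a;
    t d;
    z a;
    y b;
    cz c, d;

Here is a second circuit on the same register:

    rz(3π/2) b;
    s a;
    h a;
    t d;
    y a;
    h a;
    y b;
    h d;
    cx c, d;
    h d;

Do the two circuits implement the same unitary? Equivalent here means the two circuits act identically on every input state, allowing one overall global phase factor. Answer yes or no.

No — the two circuits implement different unitaries, even allowing a global phase.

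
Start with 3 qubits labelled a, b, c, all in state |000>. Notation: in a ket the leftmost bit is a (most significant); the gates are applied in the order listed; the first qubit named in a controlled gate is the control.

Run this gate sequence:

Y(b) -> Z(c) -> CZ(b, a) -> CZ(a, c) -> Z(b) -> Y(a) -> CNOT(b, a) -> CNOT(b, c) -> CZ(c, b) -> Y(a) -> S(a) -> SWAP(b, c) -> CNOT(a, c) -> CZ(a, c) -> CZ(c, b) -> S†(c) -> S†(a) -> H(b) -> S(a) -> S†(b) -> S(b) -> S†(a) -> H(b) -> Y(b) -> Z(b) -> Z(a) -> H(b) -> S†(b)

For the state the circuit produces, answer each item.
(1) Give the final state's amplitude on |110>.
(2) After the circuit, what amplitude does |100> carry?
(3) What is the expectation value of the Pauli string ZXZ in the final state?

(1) |110> carries amplitude -sqrt(2)*I/2 in the final state. Key observation: steps 18-23 multiply out to the identity, so the circuit reduces to the remaining gates.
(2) The final state's coefficient on |100> equals sqrt(2)/2.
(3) The expectation value of ZXZ is 0.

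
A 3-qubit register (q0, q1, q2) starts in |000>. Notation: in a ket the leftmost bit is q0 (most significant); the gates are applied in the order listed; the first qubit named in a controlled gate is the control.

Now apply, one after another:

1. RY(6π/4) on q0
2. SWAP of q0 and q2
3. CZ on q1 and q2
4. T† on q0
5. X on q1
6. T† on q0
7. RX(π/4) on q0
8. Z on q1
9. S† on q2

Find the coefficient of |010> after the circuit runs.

The final state's coefficient on |010> equals sqrt(2*sqrt(2) + 4)/4.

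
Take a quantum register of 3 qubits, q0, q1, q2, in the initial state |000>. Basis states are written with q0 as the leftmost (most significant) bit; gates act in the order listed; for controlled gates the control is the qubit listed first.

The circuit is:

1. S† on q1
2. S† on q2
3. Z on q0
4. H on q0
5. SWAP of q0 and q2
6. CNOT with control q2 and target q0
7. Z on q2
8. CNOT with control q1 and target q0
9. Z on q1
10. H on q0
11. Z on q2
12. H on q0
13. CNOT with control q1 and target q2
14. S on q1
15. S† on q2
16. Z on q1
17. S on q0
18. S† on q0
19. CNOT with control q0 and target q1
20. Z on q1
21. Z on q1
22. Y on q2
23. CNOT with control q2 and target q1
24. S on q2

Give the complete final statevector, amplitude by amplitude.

After the circuit, the state carries amplitude -sqrt(2)/2 on |011>, -sqrt(2)/2 on |110>, and 0 on every other basis state. Key observation: gates 17-18 undo each other exactly, leaving only the rest of the circuit to track.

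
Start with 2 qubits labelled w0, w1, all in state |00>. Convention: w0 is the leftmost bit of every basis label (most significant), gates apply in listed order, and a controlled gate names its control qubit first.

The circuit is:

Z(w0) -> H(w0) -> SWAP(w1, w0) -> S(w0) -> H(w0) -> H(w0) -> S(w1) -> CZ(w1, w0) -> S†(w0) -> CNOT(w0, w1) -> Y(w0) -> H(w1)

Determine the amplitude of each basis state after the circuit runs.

After the circuit, the state carries amplitude 0 on |00>, 0 on |01>, -1/2 + I/2 on |10>, 1/2 + I/2 on |11>.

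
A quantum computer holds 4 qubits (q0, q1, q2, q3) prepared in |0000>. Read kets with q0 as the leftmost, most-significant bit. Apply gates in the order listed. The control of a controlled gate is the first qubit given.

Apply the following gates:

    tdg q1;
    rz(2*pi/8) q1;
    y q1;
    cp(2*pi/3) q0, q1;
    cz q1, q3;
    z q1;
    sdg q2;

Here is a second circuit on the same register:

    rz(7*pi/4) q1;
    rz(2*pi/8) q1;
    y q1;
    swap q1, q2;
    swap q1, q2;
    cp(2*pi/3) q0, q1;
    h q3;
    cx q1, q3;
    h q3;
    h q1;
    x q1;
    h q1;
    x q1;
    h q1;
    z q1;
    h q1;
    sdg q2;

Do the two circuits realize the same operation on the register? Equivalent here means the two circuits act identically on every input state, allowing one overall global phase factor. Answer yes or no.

Yes — the two circuits implement the same unitary up to a global phase.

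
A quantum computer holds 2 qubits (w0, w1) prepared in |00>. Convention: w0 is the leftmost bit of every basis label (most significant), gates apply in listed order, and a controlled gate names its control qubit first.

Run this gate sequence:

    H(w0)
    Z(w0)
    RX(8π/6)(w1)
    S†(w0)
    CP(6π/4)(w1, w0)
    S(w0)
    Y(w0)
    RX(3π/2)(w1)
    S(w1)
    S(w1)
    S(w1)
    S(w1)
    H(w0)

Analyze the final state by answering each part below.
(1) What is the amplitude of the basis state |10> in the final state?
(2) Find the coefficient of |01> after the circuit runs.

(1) The final state's coefficient on |10> equals sqrt(6)*(-1 + I)/8. Key observation: the block from step 9 through step 12 cancels to the identity and can be dropped.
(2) |01> carries amplitude -sqrt(2)/4 - sqrt(6)/8 + sqrt(6)*I/8 in the final state.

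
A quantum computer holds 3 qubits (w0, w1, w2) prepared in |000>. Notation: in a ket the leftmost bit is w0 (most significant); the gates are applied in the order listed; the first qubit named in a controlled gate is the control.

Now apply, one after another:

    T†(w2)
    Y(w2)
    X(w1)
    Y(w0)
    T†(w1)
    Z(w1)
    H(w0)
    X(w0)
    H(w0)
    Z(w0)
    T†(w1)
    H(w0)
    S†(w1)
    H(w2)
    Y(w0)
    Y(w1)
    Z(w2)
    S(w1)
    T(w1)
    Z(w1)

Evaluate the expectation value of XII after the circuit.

The expectation value of XII is 1. Key observation: the block from step 7 through step 10 cancels to the identity and can be dropped.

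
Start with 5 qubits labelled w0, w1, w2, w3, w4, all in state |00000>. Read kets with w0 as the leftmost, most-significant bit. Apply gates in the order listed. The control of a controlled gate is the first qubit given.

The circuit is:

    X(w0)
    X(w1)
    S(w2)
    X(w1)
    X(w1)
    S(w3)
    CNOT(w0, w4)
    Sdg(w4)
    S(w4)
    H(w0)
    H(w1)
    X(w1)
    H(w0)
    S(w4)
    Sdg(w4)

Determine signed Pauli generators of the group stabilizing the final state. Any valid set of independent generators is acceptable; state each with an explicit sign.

One valid set of independent stabilizer generators is -IXIII, -ZIIII, +IIZII, +IIIZI, -IIIIZ (any independent generating set of the same group is equally correct). Key observation: steps 4-5 multiply out to the identity, so the circuit reduces to the remaining gates.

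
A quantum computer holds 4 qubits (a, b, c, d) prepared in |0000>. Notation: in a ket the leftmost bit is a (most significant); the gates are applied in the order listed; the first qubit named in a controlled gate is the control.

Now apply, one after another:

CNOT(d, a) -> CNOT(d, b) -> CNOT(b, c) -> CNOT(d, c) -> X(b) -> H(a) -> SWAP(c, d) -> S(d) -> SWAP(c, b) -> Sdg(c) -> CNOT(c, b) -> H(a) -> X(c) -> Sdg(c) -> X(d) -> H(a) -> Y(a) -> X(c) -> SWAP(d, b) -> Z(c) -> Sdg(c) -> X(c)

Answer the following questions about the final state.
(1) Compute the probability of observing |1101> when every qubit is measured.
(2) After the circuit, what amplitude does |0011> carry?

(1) Outcome |1101> occurs with probability 1/2.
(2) The final state's coefficient on |0011> equals 0.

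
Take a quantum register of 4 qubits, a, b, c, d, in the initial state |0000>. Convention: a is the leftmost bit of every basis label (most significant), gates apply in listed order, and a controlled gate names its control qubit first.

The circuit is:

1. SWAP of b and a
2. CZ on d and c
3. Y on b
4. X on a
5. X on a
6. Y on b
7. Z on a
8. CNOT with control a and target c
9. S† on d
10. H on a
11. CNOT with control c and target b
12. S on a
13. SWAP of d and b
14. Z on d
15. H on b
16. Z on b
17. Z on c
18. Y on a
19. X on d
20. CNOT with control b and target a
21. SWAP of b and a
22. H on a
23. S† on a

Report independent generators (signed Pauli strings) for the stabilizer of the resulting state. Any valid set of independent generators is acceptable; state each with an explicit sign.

The stabilizer group can be generated by +XZII, -ZXII, +IIZI, -IIIZ, among other valid generating sets. Key observation: gates 3-6 undo each other exactly, leaving only the rest of the circuit to track.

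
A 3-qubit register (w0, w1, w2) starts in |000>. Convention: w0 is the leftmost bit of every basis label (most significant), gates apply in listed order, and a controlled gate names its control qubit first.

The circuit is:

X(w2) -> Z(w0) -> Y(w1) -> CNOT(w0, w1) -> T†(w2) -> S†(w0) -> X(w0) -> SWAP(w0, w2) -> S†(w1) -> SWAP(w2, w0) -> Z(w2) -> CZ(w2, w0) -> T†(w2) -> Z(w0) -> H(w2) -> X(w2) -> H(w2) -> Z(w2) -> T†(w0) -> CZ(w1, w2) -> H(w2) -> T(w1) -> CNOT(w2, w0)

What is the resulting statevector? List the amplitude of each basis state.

The resulting statevector has amplitude sqrt(2)*I/2 on |011>, -sqrt(2)*I/2 on |110>, and 0 on every other basis state. Key observation: the block from step 15 through step 18 cancels to the identity and can be dropped.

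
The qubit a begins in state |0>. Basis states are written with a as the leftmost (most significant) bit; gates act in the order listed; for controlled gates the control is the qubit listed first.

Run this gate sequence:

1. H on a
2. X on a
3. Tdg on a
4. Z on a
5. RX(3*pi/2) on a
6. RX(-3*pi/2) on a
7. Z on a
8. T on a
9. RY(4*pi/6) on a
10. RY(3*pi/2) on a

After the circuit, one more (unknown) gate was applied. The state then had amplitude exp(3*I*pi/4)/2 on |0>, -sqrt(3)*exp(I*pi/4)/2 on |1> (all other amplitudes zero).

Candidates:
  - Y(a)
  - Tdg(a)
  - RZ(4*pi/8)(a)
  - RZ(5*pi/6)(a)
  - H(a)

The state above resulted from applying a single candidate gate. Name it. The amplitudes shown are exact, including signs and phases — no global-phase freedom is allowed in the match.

The unique candidate consistent with the amplitudes is RZ(4*pi/8)(a). Key observation: the block from step 3 through step 8 cancels to the identity and can be dropped.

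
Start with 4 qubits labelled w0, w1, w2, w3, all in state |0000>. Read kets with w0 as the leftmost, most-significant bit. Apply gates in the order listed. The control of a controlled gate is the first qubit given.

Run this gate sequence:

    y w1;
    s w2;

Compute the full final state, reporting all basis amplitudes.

The resulting statevector has amplitude I on |0100>, and 0 on every other basis state.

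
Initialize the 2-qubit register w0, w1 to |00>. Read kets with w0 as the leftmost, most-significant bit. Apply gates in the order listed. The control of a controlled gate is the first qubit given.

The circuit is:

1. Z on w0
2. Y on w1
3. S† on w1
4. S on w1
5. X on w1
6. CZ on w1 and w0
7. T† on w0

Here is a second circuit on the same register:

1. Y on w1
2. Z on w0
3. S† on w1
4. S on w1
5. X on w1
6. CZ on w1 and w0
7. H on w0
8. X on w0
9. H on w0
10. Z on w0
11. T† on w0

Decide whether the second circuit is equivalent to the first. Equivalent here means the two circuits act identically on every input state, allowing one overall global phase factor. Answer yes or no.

Yes, they are equivalent — the unitaries differ by at most a global phase.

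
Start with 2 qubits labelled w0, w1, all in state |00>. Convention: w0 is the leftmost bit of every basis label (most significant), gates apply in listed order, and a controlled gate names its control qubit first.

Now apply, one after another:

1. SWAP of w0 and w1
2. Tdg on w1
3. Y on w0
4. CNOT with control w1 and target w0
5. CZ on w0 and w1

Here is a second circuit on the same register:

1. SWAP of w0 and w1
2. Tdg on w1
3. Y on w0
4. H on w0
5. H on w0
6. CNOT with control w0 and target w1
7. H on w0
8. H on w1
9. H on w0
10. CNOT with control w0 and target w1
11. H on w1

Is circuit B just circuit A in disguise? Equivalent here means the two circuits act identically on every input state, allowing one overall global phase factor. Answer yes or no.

No: there is an input state on which the two circuits produce genuinely different outputs (not merely differing by a phase).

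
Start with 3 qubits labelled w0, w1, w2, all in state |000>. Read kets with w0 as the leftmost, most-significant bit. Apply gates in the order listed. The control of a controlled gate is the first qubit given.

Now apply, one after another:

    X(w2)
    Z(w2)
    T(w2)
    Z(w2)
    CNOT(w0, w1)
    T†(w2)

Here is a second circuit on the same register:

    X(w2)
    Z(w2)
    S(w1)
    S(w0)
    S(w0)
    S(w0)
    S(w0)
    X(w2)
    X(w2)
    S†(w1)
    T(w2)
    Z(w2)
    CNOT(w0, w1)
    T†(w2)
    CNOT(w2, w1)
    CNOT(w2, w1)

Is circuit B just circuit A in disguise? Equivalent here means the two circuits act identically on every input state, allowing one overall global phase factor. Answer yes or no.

Yes: on every input state the two circuits agree up to one overall phase factor.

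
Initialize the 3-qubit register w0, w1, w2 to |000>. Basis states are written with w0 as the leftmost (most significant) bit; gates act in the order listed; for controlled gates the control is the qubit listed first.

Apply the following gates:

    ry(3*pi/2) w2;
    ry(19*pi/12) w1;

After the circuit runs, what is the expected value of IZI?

In the final state, IZI has expectation -sqrt(2)/4 + sqrt(6)/4.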